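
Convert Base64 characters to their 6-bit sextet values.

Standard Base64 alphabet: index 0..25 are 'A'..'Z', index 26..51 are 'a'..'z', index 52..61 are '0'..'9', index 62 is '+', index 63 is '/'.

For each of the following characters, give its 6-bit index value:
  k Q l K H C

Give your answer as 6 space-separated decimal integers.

Answer: 36 16 37 10 7 2

Derivation:
'k': a..z range, 26 + ord('k') − ord('a') = 36
'Q': A..Z range, ord('Q') − ord('A') = 16
'l': a..z range, 26 + ord('l') − ord('a') = 37
'K': A..Z range, ord('K') − ord('A') = 10
'H': A..Z range, ord('H') − ord('A') = 7
'C': A..Z range, ord('C') − ord('A') = 2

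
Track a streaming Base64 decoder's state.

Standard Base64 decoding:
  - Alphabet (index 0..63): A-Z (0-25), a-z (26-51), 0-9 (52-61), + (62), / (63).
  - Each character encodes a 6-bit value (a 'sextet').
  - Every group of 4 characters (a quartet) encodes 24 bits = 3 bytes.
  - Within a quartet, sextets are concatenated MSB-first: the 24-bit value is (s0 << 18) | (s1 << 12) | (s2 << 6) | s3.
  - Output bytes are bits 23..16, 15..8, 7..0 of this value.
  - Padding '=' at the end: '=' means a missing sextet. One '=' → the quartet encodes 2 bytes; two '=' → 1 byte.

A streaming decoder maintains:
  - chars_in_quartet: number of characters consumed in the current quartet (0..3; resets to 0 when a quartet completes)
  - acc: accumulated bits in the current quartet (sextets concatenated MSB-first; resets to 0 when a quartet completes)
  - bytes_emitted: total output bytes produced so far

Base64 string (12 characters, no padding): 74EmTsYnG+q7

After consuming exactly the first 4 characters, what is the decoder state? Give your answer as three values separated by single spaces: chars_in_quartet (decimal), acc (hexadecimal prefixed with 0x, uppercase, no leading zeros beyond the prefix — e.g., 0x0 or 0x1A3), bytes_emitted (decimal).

Answer: 0 0x0 3

Derivation:
After char 0 ('7'=59): chars_in_quartet=1 acc=0x3B bytes_emitted=0
After char 1 ('4'=56): chars_in_quartet=2 acc=0xEF8 bytes_emitted=0
After char 2 ('E'=4): chars_in_quartet=3 acc=0x3BE04 bytes_emitted=0
After char 3 ('m'=38): chars_in_quartet=4 acc=0xEF8126 -> emit EF 81 26, reset; bytes_emitted=3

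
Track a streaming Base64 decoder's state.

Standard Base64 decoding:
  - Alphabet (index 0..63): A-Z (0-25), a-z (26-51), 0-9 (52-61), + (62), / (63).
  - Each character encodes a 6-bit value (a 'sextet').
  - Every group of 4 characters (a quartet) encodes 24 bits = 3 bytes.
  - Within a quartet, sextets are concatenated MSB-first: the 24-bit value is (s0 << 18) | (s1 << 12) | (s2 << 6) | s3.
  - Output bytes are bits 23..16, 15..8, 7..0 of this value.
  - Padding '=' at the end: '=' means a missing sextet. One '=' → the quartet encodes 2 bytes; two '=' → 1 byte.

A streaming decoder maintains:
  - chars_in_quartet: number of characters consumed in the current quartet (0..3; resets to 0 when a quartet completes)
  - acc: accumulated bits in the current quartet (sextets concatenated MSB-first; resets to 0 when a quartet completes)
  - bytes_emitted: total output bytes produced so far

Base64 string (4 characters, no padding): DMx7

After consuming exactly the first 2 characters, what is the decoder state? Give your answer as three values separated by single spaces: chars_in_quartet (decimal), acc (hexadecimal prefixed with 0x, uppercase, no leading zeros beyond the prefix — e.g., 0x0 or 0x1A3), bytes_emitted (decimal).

Answer: 2 0xCC 0

Derivation:
After char 0 ('D'=3): chars_in_quartet=1 acc=0x3 bytes_emitted=0
After char 1 ('M'=12): chars_in_quartet=2 acc=0xCC bytes_emitted=0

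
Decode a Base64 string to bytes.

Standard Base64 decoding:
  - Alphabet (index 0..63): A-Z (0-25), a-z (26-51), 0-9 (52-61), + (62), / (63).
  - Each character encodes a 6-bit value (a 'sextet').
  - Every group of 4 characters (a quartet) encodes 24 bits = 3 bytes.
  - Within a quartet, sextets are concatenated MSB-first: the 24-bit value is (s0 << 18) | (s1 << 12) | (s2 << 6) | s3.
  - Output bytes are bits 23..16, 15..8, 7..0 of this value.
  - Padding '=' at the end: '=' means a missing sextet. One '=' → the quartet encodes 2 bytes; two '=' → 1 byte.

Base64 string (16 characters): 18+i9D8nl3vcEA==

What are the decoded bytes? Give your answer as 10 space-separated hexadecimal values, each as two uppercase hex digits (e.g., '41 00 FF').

Answer: D7 CF A2 F4 3F 27 97 7B DC 10

Derivation:
After char 0 ('1'=53): chars_in_quartet=1 acc=0x35 bytes_emitted=0
After char 1 ('8'=60): chars_in_quartet=2 acc=0xD7C bytes_emitted=0
After char 2 ('+'=62): chars_in_quartet=3 acc=0x35F3E bytes_emitted=0
After char 3 ('i'=34): chars_in_quartet=4 acc=0xD7CFA2 -> emit D7 CF A2, reset; bytes_emitted=3
After char 4 ('9'=61): chars_in_quartet=1 acc=0x3D bytes_emitted=3
After char 5 ('D'=3): chars_in_quartet=2 acc=0xF43 bytes_emitted=3
After char 6 ('8'=60): chars_in_quartet=3 acc=0x3D0FC bytes_emitted=3
After char 7 ('n'=39): chars_in_quartet=4 acc=0xF43F27 -> emit F4 3F 27, reset; bytes_emitted=6
After char 8 ('l'=37): chars_in_quartet=1 acc=0x25 bytes_emitted=6
After char 9 ('3'=55): chars_in_quartet=2 acc=0x977 bytes_emitted=6
After char 10 ('v'=47): chars_in_quartet=3 acc=0x25DEF bytes_emitted=6
After char 11 ('c'=28): chars_in_quartet=4 acc=0x977BDC -> emit 97 7B DC, reset; bytes_emitted=9
After char 12 ('E'=4): chars_in_quartet=1 acc=0x4 bytes_emitted=9
After char 13 ('A'=0): chars_in_quartet=2 acc=0x100 bytes_emitted=9
Padding '==': partial quartet acc=0x100 -> emit 10; bytes_emitted=10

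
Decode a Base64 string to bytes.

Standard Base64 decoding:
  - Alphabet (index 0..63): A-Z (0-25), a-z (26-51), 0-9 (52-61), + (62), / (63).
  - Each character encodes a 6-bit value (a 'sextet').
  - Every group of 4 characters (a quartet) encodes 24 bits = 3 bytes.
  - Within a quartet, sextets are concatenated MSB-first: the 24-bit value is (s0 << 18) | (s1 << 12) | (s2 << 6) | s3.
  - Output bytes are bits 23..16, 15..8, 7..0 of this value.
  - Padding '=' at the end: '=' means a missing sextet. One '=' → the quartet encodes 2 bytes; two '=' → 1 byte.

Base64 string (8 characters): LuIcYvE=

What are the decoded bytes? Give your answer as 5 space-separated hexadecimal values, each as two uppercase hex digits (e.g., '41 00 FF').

After char 0 ('L'=11): chars_in_quartet=1 acc=0xB bytes_emitted=0
After char 1 ('u'=46): chars_in_quartet=2 acc=0x2EE bytes_emitted=0
After char 2 ('I'=8): chars_in_quartet=3 acc=0xBB88 bytes_emitted=0
After char 3 ('c'=28): chars_in_quartet=4 acc=0x2EE21C -> emit 2E E2 1C, reset; bytes_emitted=3
After char 4 ('Y'=24): chars_in_quartet=1 acc=0x18 bytes_emitted=3
After char 5 ('v'=47): chars_in_quartet=2 acc=0x62F bytes_emitted=3
After char 6 ('E'=4): chars_in_quartet=3 acc=0x18BC4 bytes_emitted=3
Padding '=': partial quartet acc=0x18BC4 -> emit 62 F1; bytes_emitted=5

Answer: 2E E2 1C 62 F1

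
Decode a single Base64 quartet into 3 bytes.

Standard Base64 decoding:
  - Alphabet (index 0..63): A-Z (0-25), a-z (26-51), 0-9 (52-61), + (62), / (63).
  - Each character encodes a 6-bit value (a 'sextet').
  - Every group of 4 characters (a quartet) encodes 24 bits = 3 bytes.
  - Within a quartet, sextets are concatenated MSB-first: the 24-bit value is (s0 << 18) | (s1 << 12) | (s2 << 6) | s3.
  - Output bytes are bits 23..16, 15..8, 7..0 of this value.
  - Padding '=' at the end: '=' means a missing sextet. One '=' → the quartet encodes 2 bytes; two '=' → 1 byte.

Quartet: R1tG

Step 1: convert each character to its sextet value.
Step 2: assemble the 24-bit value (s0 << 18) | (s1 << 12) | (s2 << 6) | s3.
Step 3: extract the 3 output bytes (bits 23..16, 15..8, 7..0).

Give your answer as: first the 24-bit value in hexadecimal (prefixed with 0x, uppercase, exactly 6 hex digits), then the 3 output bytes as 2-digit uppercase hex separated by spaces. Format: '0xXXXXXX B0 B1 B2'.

Answer: 0x475B46 47 5B 46

Derivation:
Sextets: R=17, 1=53, t=45, G=6
24-bit: (17<<18) | (53<<12) | (45<<6) | 6
      = 0x440000 | 0x035000 | 0x000B40 | 0x000006
      = 0x475B46
Bytes: (v>>16)&0xFF=47, (v>>8)&0xFF=5B, v&0xFF=46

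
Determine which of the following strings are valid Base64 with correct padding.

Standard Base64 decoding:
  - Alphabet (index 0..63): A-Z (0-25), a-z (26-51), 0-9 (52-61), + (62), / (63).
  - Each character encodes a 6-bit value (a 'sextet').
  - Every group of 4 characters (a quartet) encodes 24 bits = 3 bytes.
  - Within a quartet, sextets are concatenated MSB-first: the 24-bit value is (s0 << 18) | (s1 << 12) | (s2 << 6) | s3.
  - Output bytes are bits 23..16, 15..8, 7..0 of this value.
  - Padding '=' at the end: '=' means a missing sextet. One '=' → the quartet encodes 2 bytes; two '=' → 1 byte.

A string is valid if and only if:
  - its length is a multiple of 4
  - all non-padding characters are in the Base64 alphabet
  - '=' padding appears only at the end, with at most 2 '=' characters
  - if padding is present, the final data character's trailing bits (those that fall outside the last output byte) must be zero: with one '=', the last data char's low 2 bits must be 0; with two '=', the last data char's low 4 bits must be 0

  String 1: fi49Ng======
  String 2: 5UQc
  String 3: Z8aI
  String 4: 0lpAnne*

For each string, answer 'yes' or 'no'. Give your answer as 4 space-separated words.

Answer: no yes yes no

Derivation:
String 1: 'fi49Ng======' → invalid (6 pad chars (max 2))
String 2: '5UQc' → valid
String 3: 'Z8aI' → valid
String 4: '0lpAnne*' → invalid (bad char(s): ['*'])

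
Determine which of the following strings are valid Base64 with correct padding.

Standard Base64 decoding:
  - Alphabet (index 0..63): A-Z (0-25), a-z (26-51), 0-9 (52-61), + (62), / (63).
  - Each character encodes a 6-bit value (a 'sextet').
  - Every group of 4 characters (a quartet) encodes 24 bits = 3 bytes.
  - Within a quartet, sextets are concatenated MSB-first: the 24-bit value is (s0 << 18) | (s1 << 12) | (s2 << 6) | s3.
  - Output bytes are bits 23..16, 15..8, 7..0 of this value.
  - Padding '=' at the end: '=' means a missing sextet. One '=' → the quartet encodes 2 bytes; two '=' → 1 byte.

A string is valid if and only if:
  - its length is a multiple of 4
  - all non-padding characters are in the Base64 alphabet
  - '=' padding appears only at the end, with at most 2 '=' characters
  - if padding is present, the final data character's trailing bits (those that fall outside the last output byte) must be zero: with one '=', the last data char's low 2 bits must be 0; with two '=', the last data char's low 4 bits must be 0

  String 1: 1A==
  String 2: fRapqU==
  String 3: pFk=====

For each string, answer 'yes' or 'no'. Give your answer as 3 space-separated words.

Answer: yes no no

Derivation:
String 1: '1A==' → valid
String 2: 'fRapqU==' → invalid (bad trailing bits)
String 3: 'pFk=====' → invalid (5 pad chars (max 2))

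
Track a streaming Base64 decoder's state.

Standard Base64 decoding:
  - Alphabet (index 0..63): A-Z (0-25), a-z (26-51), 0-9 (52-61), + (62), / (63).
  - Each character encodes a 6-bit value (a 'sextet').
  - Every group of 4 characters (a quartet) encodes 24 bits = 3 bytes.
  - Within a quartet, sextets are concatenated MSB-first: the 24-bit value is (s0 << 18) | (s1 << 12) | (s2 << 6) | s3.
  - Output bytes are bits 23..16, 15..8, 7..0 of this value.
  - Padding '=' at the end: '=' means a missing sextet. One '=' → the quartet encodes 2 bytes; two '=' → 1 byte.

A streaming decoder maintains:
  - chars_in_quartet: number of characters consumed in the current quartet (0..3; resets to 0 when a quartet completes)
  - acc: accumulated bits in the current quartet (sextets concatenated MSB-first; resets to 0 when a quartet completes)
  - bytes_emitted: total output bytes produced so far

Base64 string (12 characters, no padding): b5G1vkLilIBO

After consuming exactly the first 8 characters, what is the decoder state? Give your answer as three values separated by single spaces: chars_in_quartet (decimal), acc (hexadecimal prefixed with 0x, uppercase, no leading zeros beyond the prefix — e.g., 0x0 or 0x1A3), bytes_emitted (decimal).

Answer: 0 0x0 6

Derivation:
After char 0 ('b'=27): chars_in_quartet=1 acc=0x1B bytes_emitted=0
After char 1 ('5'=57): chars_in_quartet=2 acc=0x6F9 bytes_emitted=0
After char 2 ('G'=6): chars_in_quartet=3 acc=0x1BE46 bytes_emitted=0
After char 3 ('1'=53): chars_in_quartet=4 acc=0x6F91B5 -> emit 6F 91 B5, reset; bytes_emitted=3
After char 4 ('v'=47): chars_in_quartet=1 acc=0x2F bytes_emitted=3
After char 5 ('k'=36): chars_in_quartet=2 acc=0xBE4 bytes_emitted=3
After char 6 ('L'=11): chars_in_quartet=3 acc=0x2F90B bytes_emitted=3
After char 7 ('i'=34): chars_in_quartet=4 acc=0xBE42E2 -> emit BE 42 E2, reset; bytes_emitted=6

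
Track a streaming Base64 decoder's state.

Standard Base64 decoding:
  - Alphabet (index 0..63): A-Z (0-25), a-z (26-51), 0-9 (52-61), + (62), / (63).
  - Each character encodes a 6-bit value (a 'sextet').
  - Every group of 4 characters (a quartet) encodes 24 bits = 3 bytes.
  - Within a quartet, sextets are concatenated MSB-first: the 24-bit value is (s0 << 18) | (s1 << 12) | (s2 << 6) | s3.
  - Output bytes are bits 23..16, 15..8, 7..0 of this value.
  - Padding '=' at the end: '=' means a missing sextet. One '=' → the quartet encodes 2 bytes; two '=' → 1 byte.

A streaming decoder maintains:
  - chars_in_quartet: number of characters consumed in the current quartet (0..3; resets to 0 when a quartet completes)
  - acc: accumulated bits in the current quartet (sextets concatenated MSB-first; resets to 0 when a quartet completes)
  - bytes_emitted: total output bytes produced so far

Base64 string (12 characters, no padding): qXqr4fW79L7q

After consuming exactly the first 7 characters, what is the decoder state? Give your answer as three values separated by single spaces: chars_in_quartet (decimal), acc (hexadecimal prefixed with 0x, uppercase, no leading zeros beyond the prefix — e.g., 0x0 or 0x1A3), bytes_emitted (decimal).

Answer: 3 0x387D6 3

Derivation:
After char 0 ('q'=42): chars_in_quartet=1 acc=0x2A bytes_emitted=0
After char 1 ('X'=23): chars_in_quartet=2 acc=0xA97 bytes_emitted=0
After char 2 ('q'=42): chars_in_quartet=3 acc=0x2A5EA bytes_emitted=0
After char 3 ('r'=43): chars_in_quartet=4 acc=0xA97AAB -> emit A9 7A AB, reset; bytes_emitted=3
After char 4 ('4'=56): chars_in_quartet=1 acc=0x38 bytes_emitted=3
After char 5 ('f'=31): chars_in_quartet=2 acc=0xE1F bytes_emitted=3
After char 6 ('W'=22): chars_in_quartet=3 acc=0x387D6 bytes_emitted=3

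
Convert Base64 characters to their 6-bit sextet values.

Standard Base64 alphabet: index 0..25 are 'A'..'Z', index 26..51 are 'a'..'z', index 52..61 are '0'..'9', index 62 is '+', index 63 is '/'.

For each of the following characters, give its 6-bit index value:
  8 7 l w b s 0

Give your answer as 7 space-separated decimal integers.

Answer: 60 59 37 48 27 44 52

Derivation:
'8': 0..9 range, 52 + ord('8') − ord('0') = 60
'7': 0..9 range, 52 + ord('7') − ord('0') = 59
'l': a..z range, 26 + ord('l') − ord('a') = 37
'w': a..z range, 26 + ord('w') − ord('a') = 48
'b': a..z range, 26 + ord('b') − ord('a') = 27
's': a..z range, 26 + ord('s') − ord('a') = 44
'0': 0..9 range, 52 + ord('0') − ord('0') = 52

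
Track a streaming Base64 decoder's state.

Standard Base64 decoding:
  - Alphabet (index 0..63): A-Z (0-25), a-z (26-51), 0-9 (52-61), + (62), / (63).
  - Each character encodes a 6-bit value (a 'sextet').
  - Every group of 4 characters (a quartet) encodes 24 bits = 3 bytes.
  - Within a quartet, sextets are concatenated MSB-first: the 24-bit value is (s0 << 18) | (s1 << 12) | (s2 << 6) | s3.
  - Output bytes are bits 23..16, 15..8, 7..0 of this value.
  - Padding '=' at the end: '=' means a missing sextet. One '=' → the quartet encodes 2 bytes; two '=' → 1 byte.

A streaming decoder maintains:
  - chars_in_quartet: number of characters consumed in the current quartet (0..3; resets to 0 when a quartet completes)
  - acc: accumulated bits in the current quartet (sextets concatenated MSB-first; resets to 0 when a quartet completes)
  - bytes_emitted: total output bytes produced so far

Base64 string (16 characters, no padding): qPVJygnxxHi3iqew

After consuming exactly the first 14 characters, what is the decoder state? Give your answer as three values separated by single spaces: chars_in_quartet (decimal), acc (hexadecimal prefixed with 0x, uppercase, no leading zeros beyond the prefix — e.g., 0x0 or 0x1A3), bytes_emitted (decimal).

Answer: 2 0x8AA 9

Derivation:
After char 0 ('q'=42): chars_in_quartet=1 acc=0x2A bytes_emitted=0
After char 1 ('P'=15): chars_in_quartet=2 acc=0xA8F bytes_emitted=0
After char 2 ('V'=21): chars_in_quartet=3 acc=0x2A3D5 bytes_emitted=0
After char 3 ('J'=9): chars_in_quartet=4 acc=0xA8F549 -> emit A8 F5 49, reset; bytes_emitted=3
After char 4 ('y'=50): chars_in_quartet=1 acc=0x32 bytes_emitted=3
After char 5 ('g'=32): chars_in_quartet=2 acc=0xCA0 bytes_emitted=3
After char 6 ('n'=39): chars_in_quartet=3 acc=0x32827 bytes_emitted=3
After char 7 ('x'=49): chars_in_quartet=4 acc=0xCA09F1 -> emit CA 09 F1, reset; bytes_emitted=6
After char 8 ('x'=49): chars_in_quartet=1 acc=0x31 bytes_emitted=6
After char 9 ('H'=7): chars_in_quartet=2 acc=0xC47 bytes_emitted=6
After char 10 ('i'=34): chars_in_quartet=3 acc=0x311E2 bytes_emitted=6
After char 11 ('3'=55): chars_in_quartet=4 acc=0xC478B7 -> emit C4 78 B7, reset; bytes_emitted=9
After char 12 ('i'=34): chars_in_quartet=1 acc=0x22 bytes_emitted=9
After char 13 ('q'=42): chars_in_quartet=2 acc=0x8AA bytes_emitted=9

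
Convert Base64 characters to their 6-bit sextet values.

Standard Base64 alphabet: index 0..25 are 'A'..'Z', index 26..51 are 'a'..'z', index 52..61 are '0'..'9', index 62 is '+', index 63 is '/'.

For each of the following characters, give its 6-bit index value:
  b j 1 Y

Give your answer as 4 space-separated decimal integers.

Answer: 27 35 53 24

Derivation:
'b': a..z range, 26 + ord('b') − ord('a') = 27
'j': a..z range, 26 + ord('j') − ord('a') = 35
'1': 0..9 range, 52 + ord('1') − ord('0') = 53
'Y': A..Z range, ord('Y') − ord('A') = 24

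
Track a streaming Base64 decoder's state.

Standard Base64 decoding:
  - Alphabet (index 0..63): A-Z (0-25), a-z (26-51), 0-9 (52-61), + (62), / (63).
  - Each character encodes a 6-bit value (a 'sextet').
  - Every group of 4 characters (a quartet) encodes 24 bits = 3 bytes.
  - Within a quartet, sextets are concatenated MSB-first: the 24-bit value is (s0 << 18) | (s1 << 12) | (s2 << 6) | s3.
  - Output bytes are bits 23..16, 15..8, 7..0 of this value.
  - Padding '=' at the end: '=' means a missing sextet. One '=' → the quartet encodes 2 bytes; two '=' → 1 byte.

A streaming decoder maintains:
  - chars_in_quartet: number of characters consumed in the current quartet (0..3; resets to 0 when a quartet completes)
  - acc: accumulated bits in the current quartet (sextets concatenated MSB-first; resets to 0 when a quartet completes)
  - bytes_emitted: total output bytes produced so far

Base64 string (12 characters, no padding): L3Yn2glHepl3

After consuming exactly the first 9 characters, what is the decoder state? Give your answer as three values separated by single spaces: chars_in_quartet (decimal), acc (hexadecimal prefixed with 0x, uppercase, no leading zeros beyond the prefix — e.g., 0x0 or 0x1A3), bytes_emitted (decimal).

Answer: 1 0x1E 6

Derivation:
After char 0 ('L'=11): chars_in_quartet=1 acc=0xB bytes_emitted=0
After char 1 ('3'=55): chars_in_quartet=2 acc=0x2F7 bytes_emitted=0
After char 2 ('Y'=24): chars_in_quartet=3 acc=0xBDD8 bytes_emitted=0
After char 3 ('n'=39): chars_in_quartet=4 acc=0x2F7627 -> emit 2F 76 27, reset; bytes_emitted=3
After char 4 ('2'=54): chars_in_quartet=1 acc=0x36 bytes_emitted=3
After char 5 ('g'=32): chars_in_quartet=2 acc=0xDA0 bytes_emitted=3
After char 6 ('l'=37): chars_in_quartet=3 acc=0x36825 bytes_emitted=3
After char 7 ('H'=7): chars_in_quartet=4 acc=0xDA0947 -> emit DA 09 47, reset; bytes_emitted=6
After char 8 ('e'=30): chars_in_quartet=1 acc=0x1E bytes_emitted=6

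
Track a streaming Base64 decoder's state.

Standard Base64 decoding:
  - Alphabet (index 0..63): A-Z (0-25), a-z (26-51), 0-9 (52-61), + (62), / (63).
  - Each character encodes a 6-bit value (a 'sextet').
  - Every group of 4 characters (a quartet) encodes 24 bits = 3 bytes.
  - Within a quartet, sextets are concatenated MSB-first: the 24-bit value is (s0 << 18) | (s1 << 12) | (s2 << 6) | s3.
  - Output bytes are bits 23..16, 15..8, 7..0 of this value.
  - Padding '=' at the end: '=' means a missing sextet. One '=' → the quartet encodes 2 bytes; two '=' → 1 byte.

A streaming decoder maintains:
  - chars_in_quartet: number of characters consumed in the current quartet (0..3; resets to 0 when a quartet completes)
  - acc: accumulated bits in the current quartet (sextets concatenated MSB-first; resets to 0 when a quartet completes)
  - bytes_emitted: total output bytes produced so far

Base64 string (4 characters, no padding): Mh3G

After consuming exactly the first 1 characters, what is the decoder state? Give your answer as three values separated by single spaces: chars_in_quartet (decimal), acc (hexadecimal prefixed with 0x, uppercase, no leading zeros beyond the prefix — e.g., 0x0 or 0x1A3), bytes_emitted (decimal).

After char 0 ('M'=12): chars_in_quartet=1 acc=0xC bytes_emitted=0

Answer: 1 0xC 0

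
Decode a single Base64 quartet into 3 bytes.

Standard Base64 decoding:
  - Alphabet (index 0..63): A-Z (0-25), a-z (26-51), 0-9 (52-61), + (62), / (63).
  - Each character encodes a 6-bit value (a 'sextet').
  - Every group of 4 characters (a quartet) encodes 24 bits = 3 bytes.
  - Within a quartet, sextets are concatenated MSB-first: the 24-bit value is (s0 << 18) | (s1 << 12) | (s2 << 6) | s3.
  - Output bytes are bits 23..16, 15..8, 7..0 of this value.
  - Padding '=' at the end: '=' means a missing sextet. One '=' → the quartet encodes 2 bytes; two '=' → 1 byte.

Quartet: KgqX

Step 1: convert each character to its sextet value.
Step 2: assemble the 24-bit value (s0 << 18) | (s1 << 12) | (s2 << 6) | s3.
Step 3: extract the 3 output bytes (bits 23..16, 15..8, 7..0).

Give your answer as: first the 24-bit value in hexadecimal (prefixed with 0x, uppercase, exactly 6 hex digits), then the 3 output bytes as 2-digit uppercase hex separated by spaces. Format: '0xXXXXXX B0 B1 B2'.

Sextets: K=10, g=32, q=42, X=23
24-bit: (10<<18) | (32<<12) | (42<<6) | 23
      = 0x280000 | 0x020000 | 0x000A80 | 0x000017
      = 0x2A0A97
Bytes: (v>>16)&0xFF=2A, (v>>8)&0xFF=0A, v&0xFF=97

Answer: 0x2A0A97 2A 0A 97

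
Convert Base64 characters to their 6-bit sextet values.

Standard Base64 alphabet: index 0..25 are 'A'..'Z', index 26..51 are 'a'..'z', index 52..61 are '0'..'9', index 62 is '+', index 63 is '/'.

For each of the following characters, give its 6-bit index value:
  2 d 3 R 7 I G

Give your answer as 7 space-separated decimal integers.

Answer: 54 29 55 17 59 8 6

Derivation:
'2': 0..9 range, 52 + ord('2') − ord('0') = 54
'd': a..z range, 26 + ord('d') − ord('a') = 29
'3': 0..9 range, 52 + ord('3') − ord('0') = 55
'R': A..Z range, ord('R') − ord('A') = 17
'7': 0..9 range, 52 + ord('7') − ord('0') = 59
'I': A..Z range, ord('I') − ord('A') = 8
'G': A..Z range, ord('G') − ord('A') = 6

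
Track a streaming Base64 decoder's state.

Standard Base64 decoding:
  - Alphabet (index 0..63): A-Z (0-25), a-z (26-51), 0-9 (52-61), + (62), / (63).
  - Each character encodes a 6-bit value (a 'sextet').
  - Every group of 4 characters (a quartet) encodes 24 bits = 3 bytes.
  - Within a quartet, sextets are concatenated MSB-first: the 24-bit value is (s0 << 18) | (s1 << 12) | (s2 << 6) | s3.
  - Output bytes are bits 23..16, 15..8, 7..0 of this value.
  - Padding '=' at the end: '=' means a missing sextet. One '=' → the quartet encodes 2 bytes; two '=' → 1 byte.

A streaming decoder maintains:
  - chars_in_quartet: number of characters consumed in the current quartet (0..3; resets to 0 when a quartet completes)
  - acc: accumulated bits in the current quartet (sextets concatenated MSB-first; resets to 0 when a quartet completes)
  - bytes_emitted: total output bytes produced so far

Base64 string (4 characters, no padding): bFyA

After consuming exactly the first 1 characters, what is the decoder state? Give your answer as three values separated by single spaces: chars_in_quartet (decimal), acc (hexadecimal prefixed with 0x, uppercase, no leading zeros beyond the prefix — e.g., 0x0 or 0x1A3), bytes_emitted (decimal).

After char 0 ('b'=27): chars_in_quartet=1 acc=0x1B bytes_emitted=0

Answer: 1 0x1B 0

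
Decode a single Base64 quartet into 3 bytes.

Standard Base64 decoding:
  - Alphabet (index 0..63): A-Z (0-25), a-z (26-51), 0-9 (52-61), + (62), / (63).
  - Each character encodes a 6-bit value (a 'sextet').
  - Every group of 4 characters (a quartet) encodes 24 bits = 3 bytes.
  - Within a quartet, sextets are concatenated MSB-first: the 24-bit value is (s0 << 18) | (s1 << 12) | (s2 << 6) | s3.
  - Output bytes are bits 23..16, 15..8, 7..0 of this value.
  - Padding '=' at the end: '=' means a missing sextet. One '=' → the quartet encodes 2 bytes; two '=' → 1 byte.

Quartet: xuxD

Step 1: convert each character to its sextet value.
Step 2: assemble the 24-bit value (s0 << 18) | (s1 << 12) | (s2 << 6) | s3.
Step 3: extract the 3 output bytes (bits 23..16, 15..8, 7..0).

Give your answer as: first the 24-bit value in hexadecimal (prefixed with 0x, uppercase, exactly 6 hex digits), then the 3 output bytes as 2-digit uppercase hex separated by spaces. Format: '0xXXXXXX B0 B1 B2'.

Answer: 0xC6EC43 C6 EC 43

Derivation:
Sextets: x=49, u=46, x=49, D=3
24-bit: (49<<18) | (46<<12) | (49<<6) | 3
      = 0xC40000 | 0x02E000 | 0x000C40 | 0x000003
      = 0xC6EC43
Bytes: (v>>16)&0xFF=C6, (v>>8)&0xFF=EC, v&0xFF=43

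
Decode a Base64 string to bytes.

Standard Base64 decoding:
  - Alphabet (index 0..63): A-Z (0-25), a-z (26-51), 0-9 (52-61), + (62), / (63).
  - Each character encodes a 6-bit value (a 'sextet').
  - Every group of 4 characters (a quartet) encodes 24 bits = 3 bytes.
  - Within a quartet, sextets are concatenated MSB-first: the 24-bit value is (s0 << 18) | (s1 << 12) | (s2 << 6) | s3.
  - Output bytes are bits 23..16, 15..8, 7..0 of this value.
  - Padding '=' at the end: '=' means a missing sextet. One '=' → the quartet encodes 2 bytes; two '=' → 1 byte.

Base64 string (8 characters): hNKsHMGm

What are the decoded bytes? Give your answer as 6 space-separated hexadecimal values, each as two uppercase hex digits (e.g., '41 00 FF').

Answer: 84 D2 AC 1C C1 A6

Derivation:
After char 0 ('h'=33): chars_in_quartet=1 acc=0x21 bytes_emitted=0
After char 1 ('N'=13): chars_in_quartet=2 acc=0x84D bytes_emitted=0
After char 2 ('K'=10): chars_in_quartet=3 acc=0x2134A bytes_emitted=0
After char 3 ('s'=44): chars_in_quartet=4 acc=0x84D2AC -> emit 84 D2 AC, reset; bytes_emitted=3
After char 4 ('H'=7): chars_in_quartet=1 acc=0x7 bytes_emitted=3
After char 5 ('M'=12): chars_in_quartet=2 acc=0x1CC bytes_emitted=3
After char 6 ('G'=6): chars_in_quartet=3 acc=0x7306 bytes_emitted=3
After char 7 ('m'=38): chars_in_quartet=4 acc=0x1CC1A6 -> emit 1C C1 A6, reset; bytes_emitted=6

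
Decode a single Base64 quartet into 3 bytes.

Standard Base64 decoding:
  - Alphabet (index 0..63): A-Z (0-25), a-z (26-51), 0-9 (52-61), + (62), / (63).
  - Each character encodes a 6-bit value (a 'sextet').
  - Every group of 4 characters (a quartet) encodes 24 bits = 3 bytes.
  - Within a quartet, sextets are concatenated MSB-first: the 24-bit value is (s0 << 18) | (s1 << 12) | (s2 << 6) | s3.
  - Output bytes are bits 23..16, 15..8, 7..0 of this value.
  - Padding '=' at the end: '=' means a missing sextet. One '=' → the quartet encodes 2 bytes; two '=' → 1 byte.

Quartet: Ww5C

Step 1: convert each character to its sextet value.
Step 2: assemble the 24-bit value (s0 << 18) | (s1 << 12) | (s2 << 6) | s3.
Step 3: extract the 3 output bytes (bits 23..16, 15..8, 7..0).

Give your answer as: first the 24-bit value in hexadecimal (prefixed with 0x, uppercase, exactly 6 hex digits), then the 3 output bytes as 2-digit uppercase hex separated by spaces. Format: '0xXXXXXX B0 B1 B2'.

Sextets: W=22, w=48, 5=57, C=2
24-bit: (22<<18) | (48<<12) | (57<<6) | 2
      = 0x580000 | 0x030000 | 0x000E40 | 0x000002
      = 0x5B0E42
Bytes: (v>>16)&0xFF=5B, (v>>8)&0xFF=0E, v&0xFF=42

Answer: 0x5B0E42 5B 0E 42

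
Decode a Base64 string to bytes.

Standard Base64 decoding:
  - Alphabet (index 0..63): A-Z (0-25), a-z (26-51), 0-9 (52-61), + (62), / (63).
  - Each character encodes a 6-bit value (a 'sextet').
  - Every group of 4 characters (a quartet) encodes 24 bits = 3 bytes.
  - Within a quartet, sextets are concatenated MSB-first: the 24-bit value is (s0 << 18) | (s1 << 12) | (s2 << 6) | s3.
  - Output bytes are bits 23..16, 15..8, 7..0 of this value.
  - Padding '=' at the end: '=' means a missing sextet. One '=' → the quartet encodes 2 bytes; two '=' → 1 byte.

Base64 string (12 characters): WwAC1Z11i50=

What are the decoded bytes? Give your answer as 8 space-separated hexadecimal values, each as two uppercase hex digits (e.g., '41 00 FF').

After char 0 ('W'=22): chars_in_quartet=1 acc=0x16 bytes_emitted=0
After char 1 ('w'=48): chars_in_quartet=2 acc=0x5B0 bytes_emitted=0
After char 2 ('A'=0): chars_in_quartet=3 acc=0x16C00 bytes_emitted=0
After char 3 ('C'=2): chars_in_quartet=4 acc=0x5B0002 -> emit 5B 00 02, reset; bytes_emitted=3
After char 4 ('1'=53): chars_in_quartet=1 acc=0x35 bytes_emitted=3
After char 5 ('Z'=25): chars_in_quartet=2 acc=0xD59 bytes_emitted=3
After char 6 ('1'=53): chars_in_quartet=3 acc=0x35675 bytes_emitted=3
After char 7 ('1'=53): chars_in_quartet=4 acc=0xD59D75 -> emit D5 9D 75, reset; bytes_emitted=6
After char 8 ('i'=34): chars_in_quartet=1 acc=0x22 bytes_emitted=6
After char 9 ('5'=57): chars_in_quartet=2 acc=0x8B9 bytes_emitted=6
After char 10 ('0'=52): chars_in_quartet=3 acc=0x22E74 bytes_emitted=6
Padding '=': partial quartet acc=0x22E74 -> emit 8B 9D; bytes_emitted=8

Answer: 5B 00 02 D5 9D 75 8B 9D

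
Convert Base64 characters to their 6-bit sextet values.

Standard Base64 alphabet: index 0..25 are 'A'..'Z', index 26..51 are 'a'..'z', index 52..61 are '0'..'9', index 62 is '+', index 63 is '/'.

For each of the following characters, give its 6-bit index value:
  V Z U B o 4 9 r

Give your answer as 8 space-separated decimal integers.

Answer: 21 25 20 1 40 56 61 43

Derivation:
'V': A..Z range, ord('V') − ord('A') = 21
'Z': A..Z range, ord('Z') − ord('A') = 25
'U': A..Z range, ord('U') − ord('A') = 20
'B': A..Z range, ord('B') − ord('A') = 1
'o': a..z range, 26 + ord('o') − ord('a') = 40
'4': 0..9 range, 52 + ord('4') − ord('0') = 56
'9': 0..9 range, 52 + ord('9') − ord('0') = 61
'r': a..z range, 26 + ord('r') − ord('a') = 43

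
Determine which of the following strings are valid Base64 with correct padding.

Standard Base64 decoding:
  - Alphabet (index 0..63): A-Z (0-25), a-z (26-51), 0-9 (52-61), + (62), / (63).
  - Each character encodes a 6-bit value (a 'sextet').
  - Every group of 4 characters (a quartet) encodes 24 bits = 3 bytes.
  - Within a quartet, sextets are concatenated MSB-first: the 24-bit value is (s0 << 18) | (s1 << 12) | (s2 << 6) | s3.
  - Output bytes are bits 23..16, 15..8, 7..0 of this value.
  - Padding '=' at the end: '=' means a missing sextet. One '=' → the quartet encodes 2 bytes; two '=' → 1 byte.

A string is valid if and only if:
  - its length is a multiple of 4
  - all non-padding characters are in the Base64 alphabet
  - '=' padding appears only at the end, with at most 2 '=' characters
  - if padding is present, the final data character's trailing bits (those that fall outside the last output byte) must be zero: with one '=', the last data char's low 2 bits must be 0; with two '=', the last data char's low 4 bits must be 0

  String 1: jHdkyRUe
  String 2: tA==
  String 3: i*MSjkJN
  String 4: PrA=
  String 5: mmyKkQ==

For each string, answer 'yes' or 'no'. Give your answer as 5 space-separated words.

String 1: 'jHdkyRUe' → valid
String 2: 'tA==' → valid
String 3: 'i*MSjkJN' → invalid (bad char(s): ['*'])
String 4: 'PrA=' → valid
String 5: 'mmyKkQ==' → valid

Answer: yes yes no yes yes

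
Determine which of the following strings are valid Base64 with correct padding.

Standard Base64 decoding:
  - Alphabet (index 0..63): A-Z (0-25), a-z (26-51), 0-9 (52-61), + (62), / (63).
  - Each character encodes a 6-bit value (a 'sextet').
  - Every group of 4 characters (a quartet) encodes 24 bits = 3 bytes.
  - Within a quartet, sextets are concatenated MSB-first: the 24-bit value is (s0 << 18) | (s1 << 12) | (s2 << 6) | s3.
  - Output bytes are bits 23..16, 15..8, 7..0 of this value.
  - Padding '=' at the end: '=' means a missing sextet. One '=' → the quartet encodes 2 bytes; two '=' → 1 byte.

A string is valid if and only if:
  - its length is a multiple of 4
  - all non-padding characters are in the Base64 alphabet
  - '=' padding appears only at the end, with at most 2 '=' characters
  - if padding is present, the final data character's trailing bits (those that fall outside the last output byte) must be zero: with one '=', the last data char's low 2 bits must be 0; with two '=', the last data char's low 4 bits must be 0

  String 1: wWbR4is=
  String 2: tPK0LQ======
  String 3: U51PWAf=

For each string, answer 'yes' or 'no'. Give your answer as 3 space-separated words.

Answer: yes no no

Derivation:
String 1: 'wWbR4is=' → valid
String 2: 'tPK0LQ======' → invalid (6 pad chars (max 2))
String 3: 'U51PWAf=' → invalid (bad trailing bits)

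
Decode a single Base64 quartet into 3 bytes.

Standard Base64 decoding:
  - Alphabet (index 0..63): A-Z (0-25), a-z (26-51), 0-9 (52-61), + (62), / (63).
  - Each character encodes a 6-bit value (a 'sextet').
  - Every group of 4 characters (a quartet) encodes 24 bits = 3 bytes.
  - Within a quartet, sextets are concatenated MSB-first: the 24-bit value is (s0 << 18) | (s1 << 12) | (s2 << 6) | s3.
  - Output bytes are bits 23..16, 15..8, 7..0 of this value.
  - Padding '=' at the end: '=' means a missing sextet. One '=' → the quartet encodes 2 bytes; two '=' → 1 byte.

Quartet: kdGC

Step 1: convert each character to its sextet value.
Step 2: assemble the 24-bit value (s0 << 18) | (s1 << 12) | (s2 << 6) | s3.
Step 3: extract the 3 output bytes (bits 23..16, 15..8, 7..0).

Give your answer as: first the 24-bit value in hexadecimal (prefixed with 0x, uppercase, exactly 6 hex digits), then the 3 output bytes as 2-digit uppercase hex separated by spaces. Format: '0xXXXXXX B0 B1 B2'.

Answer: 0x91D182 91 D1 82

Derivation:
Sextets: k=36, d=29, G=6, C=2
24-bit: (36<<18) | (29<<12) | (6<<6) | 2
      = 0x900000 | 0x01D000 | 0x000180 | 0x000002
      = 0x91D182
Bytes: (v>>16)&0xFF=91, (v>>8)&0xFF=D1, v&0xFF=82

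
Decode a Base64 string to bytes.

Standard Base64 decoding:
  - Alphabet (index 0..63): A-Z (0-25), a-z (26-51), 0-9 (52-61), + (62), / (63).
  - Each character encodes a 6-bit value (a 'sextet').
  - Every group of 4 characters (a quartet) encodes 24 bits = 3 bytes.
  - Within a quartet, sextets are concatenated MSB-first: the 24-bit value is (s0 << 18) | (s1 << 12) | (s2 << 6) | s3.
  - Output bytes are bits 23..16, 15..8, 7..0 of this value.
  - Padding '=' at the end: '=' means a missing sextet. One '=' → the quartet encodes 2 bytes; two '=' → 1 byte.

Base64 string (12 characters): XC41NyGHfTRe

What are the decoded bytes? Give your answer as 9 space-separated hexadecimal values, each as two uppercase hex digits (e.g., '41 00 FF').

Answer: 5C 2E 35 37 21 87 7D 34 5E

Derivation:
After char 0 ('X'=23): chars_in_quartet=1 acc=0x17 bytes_emitted=0
After char 1 ('C'=2): chars_in_quartet=2 acc=0x5C2 bytes_emitted=0
After char 2 ('4'=56): chars_in_quartet=3 acc=0x170B8 bytes_emitted=0
After char 3 ('1'=53): chars_in_quartet=4 acc=0x5C2E35 -> emit 5C 2E 35, reset; bytes_emitted=3
After char 4 ('N'=13): chars_in_quartet=1 acc=0xD bytes_emitted=3
After char 5 ('y'=50): chars_in_quartet=2 acc=0x372 bytes_emitted=3
After char 6 ('G'=6): chars_in_quartet=3 acc=0xDC86 bytes_emitted=3
After char 7 ('H'=7): chars_in_quartet=4 acc=0x372187 -> emit 37 21 87, reset; bytes_emitted=6
After char 8 ('f'=31): chars_in_quartet=1 acc=0x1F bytes_emitted=6
After char 9 ('T'=19): chars_in_quartet=2 acc=0x7D3 bytes_emitted=6
After char 10 ('R'=17): chars_in_quartet=3 acc=0x1F4D1 bytes_emitted=6
After char 11 ('e'=30): chars_in_quartet=4 acc=0x7D345E -> emit 7D 34 5E, reset; bytes_emitted=9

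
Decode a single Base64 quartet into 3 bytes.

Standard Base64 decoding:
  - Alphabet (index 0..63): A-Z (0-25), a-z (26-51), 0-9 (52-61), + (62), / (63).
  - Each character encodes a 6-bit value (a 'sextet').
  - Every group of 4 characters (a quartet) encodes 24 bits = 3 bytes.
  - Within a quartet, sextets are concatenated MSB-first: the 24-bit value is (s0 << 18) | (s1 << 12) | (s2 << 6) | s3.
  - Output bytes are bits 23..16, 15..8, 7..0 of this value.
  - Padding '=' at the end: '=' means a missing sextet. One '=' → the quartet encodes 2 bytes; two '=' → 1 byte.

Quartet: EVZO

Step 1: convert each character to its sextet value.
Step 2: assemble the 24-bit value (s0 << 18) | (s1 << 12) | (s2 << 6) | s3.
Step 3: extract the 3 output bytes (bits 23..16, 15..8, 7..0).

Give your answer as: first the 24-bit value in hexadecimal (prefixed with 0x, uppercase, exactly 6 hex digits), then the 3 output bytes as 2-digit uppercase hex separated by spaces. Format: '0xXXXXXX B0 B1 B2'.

Answer: 0x11564E 11 56 4E

Derivation:
Sextets: E=4, V=21, Z=25, O=14
24-bit: (4<<18) | (21<<12) | (25<<6) | 14
      = 0x100000 | 0x015000 | 0x000640 | 0x00000E
      = 0x11564E
Bytes: (v>>16)&0xFF=11, (v>>8)&0xFF=56, v&0xFF=4E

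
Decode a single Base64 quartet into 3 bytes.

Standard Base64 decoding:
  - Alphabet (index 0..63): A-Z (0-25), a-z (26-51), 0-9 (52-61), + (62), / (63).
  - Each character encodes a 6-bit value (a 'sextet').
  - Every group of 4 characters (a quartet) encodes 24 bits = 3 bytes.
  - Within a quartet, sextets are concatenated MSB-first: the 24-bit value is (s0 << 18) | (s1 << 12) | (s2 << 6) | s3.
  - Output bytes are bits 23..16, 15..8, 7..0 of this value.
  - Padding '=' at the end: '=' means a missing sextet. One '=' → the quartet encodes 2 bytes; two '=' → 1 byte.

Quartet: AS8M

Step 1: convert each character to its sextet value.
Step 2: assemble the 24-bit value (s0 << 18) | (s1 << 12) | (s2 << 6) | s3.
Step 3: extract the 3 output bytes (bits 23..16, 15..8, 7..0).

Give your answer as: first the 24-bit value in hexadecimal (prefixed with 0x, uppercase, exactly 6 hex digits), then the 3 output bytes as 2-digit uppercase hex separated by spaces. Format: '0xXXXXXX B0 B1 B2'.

Sextets: A=0, S=18, 8=60, M=12
24-bit: (0<<18) | (18<<12) | (60<<6) | 12
      = 0x000000 | 0x012000 | 0x000F00 | 0x00000C
      = 0x012F0C
Bytes: (v>>16)&0xFF=01, (v>>8)&0xFF=2F, v&0xFF=0C

Answer: 0x012F0C 01 2F 0C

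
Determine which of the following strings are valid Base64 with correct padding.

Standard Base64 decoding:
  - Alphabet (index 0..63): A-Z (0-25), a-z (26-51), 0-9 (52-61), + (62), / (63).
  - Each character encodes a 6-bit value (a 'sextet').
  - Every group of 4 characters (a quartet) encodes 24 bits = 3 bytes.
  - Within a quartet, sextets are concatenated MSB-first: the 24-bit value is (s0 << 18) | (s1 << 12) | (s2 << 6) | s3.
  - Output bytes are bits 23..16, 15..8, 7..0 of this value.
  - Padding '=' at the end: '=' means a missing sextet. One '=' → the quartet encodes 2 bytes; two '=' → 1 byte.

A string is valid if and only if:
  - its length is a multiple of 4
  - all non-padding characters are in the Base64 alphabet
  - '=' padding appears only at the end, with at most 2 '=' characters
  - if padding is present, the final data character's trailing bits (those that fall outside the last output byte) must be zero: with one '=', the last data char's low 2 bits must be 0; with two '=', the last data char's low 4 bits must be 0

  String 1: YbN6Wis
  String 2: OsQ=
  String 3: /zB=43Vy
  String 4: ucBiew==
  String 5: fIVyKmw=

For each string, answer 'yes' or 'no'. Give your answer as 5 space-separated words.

Answer: no yes no yes yes

Derivation:
String 1: 'YbN6Wis' → invalid (len=7 not mult of 4)
String 2: 'OsQ=' → valid
String 3: '/zB=43Vy' → invalid (bad char(s): ['=']; '=' in middle)
String 4: 'ucBiew==' → valid
String 5: 'fIVyKmw=' → valid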